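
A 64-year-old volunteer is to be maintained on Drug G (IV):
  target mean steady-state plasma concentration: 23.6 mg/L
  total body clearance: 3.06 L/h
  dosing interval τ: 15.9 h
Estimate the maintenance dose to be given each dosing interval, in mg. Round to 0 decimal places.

1148 mg

At steady state, Dose/τ = Css × CL.
Dose = Css × CL × τ = 23.6 × 3.060 × 15.9 = 1148 mg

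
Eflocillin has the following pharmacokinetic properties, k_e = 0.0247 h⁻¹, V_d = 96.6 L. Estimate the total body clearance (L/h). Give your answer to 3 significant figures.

CL = k × Vd = 0.0247 × 96.6 = 2.386 L/h

2.39 L/h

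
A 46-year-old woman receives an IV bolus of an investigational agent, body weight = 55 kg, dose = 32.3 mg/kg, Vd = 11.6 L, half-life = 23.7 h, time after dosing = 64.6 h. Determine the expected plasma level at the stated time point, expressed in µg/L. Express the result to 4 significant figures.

23150 µg/L

Total dose = 32.3 × 55 = 1777 mg
C₀ = Dose / Vd = 1777 / 11.6 = 153.2 mg/L
k = ln2 / t½ = 0.693147 / 23.7 = 0.02925 h⁻¹
C = C₀ · e^(−k·t) = 153.2 × e^(−0.02925 × 64.6)
  = 153.2 × 0.1511 = 23.15 mg/L
Convert: 23.15 mg/L × 1000 = 23150 µg/L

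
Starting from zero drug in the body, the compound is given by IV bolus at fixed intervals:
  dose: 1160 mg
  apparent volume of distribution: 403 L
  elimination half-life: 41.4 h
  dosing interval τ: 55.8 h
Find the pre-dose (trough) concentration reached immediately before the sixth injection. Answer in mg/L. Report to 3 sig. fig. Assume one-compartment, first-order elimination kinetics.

C₀ per dose = Dose / Vd = 1160 / 403 = 2.878 mg/L
k = ln2 / t½ = 0.693147 / 41.4 = 0.01674 h⁻¹
Fraction remaining after one interval: r = e^(−kτ) = e^(−0.01674 × 55.8) = 0.3929
Before dose 6, 5 doses have been given (aged 1τ, 2τ, 3τ, 4τ, 5τ).
C_trough = C₀ × (r + r² + … + r^5) = C₀ × r(1−r^5)/(1−r)
        = 2.878 × 0.3929 × (1 − 0.009363) / (1 − 0.3929) = 1.845 mg/L

1.85 mg/L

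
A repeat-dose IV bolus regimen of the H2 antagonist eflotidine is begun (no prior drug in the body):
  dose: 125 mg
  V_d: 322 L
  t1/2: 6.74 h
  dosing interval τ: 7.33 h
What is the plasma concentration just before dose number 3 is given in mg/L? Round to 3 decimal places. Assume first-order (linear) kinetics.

C₀ per dose = Dose / Vd = 125 / 322 = 0.3882 mg/L
k = ln2 / t½ = 0.693147 / 6.74 = 0.1028 h⁻¹
Fraction remaining after one interval: r = e^(−kτ) = e^(−0.1028 × 7.33) = 0.4707
Before dose 3, 2 doses have been given (aged 1τ, 2τ).
C_trough = C₀ × (r + r²) = 0.3882 × (0.4707 + 0.2216) = 0.2688 mg/L

0.269 mg/L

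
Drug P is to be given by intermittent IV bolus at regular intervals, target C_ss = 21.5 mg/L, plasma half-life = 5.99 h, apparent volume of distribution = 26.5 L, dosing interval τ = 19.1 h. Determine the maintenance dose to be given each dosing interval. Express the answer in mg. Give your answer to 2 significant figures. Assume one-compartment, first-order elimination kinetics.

k = ln2 / t½ = 0.693147 / 5.99 = 0.1157 h⁻¹
CL = k × Vd = 0.1157 × 26.5 = 3.066 L/h
At steady state, Dose/τ = Css × CL.
Dose = Css × CL × τ = 21.5 × 3.066 × 19.1 = 1259 mg

1300 mg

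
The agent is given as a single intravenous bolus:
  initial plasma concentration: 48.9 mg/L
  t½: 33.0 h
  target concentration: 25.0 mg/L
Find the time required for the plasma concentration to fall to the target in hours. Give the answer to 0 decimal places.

32 h

k = ln2 / t½ = 0.693147 / 33.0 = 0.02100 h⁻¹
t = ln(C₀ / C) / k = ln(48.90 / 25.0) / 0.02100
  = ln(1.956) / 0.02100 = 0.6709 / 0.02100 = 31.95 h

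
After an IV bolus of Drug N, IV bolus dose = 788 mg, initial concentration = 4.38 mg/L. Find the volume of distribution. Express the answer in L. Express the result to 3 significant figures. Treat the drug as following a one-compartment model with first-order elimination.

Vd = Dose / C₀ = 788.0 / 4.38 = 179.9 L

180 L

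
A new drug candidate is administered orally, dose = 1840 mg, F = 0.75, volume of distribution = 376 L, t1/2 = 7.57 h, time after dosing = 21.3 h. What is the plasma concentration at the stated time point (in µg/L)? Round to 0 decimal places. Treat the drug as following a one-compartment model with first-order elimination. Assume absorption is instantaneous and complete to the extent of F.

Amount reaching circulation = F × Dose = 0.75 × 1840 = 1380 mg
C₀ = F·Dose / Vd = 1380 / 376 = 3.670 mg/L
k = ln2 / t½ = 0.693147 / 7.57 = 0.09156 h⁻¹
C = C₀ · e^(−k·t) = 3.670 × e^(−0.09156 × 21.3)
  = 3.670 × 0.1422 = 0.5219 mg/L
Convert: 0.5219 mg/L × 1000 = 521.9 µg/L

522 µg/L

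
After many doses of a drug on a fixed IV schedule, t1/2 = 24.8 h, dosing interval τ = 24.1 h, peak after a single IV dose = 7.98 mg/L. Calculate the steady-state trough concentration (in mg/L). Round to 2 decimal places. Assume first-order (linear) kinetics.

8.30 mg/L

k = ln2 / t½ = 0.693147 / 24.8 = 0.02795 h⁻¹
e^(−kτ) = e^(−0.02795 × 24.1) = 0.5099
Accumulation ratio R = 1 / (1 − e^(−kτ)) = 1 / (1 − 0.5099) = 2.040
Steady-state trough = C₀ × R × e^(−kτ) = 7.98 × 2.040 × 0.5099 = 8.301 mg/L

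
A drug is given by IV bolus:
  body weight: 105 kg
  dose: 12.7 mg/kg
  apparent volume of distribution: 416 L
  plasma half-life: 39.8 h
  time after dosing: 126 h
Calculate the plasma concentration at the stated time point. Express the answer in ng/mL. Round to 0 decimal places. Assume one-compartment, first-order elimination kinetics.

357 ng/mL

Total dose = 12.7 × 105 = 1334 mg
C₀ = Dose / Vd = 1334 / 416 = 3.207 mg/L
k = ln2 / t½ = 0.693147 / 39.8 = 0.01742 h⁻¹
C = C₀ · e^(−k·t) = 3.207 × e^(−0.01742 × 126)
  = 3.207 × 0.1114 = 0.3573 mg/L
Convert: 0.3573 mg/L × 1000 = 357.3 ng/mL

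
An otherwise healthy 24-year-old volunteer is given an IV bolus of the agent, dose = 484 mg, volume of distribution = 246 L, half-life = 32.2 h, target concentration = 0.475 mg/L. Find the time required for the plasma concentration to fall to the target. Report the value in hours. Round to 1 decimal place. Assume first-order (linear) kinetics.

66.0 h

C₀ = Dose / Vd = 484.0 / 246 = 1.967 mg/L
k = ln2 / t½ = 0.693147 / 32.2 = 0.02153 h⁻¹
t = ln(C₀ / C) / k = ln(1.967 / 0.475) / 0.02153
  = ln(4.141) / 0.02153 = 1.421 / 0.02153 = 66.00 h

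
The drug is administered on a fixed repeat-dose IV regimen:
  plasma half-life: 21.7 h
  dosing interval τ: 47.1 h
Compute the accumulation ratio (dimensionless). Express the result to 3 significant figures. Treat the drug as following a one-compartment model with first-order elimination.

1.29

k = ln2 / t½ = 0.693147 / 21.7 = 0.03194 h⁻¹
e^(−kτ) = e^(−0.03194 × 47.1) = 0.2222
Accumulation ratio R = 1 / (1 − e^(−kτ)) = 1 / (1 − 0.2222) = 1.286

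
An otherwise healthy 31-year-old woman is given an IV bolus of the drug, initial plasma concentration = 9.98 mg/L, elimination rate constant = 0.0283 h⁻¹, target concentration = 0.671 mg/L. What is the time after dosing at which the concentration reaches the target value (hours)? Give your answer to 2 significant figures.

95 h

t = ln(C₀ / C) / k = ln(9.980 / 0.671) / 0.02830
  = ln(14.87) / 0.02830 = 2.699 / 0.02830 = 95.37 h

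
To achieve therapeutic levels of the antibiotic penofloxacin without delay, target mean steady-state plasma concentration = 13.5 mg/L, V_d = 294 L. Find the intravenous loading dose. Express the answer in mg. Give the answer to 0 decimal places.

3969 mg

LD = Css × Vd = 13.5 × 294 = 3969 mg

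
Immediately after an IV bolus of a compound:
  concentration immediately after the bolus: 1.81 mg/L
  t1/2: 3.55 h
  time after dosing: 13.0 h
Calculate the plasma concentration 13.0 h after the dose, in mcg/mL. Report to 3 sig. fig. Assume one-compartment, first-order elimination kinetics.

0.143 mcg/mL

k = ln2 / t½ = 0.693147 / 3.55 = 0.1953 h⁻¹
C = C₀ · e^(−k·t) = 1.810 × e^(−0.1953 × 13.0)
  = 1.810 × 0.07895 = 0.1429 mg/L
(0.1429 mg/L = 0.1429 mcg/mL)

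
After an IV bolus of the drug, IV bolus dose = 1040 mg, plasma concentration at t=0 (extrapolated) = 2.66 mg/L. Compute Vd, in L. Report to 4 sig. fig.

391.0 L

Vd = Dose / C₀ = 1040 / 2.66 = 391.0 L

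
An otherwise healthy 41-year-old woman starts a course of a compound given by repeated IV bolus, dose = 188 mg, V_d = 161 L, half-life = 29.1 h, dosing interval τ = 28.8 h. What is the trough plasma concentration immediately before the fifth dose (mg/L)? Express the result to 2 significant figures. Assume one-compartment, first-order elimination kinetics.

C₀ per dose = Dose / Vd = 188 / 161 = 1.168 mg/L
k = ln2 / t½ = 0.693147 / 29.1 = 0.02382 h⁻¹
Fraction remaining after one interval: r = e^(−kτ) = e^(−0.02382 × 28.8) = 0.5036
Before dose 5, 4 doses have been given (aged 1τ, 2τ, 3τ, 4τ).
C_trough = C₀ × (r + r² + … + r^4) = C₀ × r(1−r^4)/(1−r)
        = 1.168 × 0.5036 × (1 − 0.06432) / (1 − 0.5036) = 1.109 mg/L

1.1 mg/L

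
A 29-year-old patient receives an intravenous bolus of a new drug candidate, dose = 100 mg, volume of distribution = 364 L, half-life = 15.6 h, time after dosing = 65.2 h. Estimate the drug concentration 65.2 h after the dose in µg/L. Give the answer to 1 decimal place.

15.2 µg/L

C₀ = Dose / Vd = 100.0 / 364 = 0.2747 mg/L
k = ln2 / t½ = 0.693147 / 15.6 = 0.04443 h⁻¹
C = C₀ · e^(−k·t) = 0.2747 × e^(−0.04443 × 65.2)
  = 0.2747 × 0.05520 = 0.01516 mg/L
Convert: 0.01516 mg/L × 1000 = 15.16 µg/L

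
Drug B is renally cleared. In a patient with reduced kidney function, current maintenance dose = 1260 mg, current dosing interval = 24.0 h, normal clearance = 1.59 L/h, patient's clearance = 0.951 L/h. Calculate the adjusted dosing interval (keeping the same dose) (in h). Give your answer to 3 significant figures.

40.1 h

To keep the same average steady-state level, dosing rate must scale with clearance.
CL ratio = 0.951 / 1.59 = 0.5981
New interval (same dose) = 24.0 / 0.5981 = 40.13 h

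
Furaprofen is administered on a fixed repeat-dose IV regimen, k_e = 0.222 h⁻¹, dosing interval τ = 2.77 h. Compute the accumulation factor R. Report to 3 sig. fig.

2.18

e^(−kτ) = e^(−0.2220 × 2.77) = 0.5407
Accumulation ratio R = 1 / (1 − e^(−kτ)) = 1 / (1 − 0.5407) = 2.177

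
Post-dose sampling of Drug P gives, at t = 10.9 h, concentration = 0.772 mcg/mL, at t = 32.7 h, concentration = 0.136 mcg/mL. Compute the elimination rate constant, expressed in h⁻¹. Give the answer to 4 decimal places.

0.0796 h⁻¹

k = ln(C₁/C₂) / (t₂ − t₁) = ln(0.772/0.136) / (32.7 − 10.9)
  = 1.736 / 21.80 = 0.07963 h⁻¹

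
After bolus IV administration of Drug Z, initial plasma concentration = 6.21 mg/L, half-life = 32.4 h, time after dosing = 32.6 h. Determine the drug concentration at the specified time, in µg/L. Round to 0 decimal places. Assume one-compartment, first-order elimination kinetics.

3092 µg/L

k = ln2 / t½ = 0.693147 / 32.4 = 0.02139 h⁻¹
C = C₀ · e^(−k·t) = 6.210 × e^(−0.02139 × 32.6)
  = 6.210 × 0.4979 = 3.092 mg/L
Convert: 3.092 mg/L × 1000 = 3092 µg/L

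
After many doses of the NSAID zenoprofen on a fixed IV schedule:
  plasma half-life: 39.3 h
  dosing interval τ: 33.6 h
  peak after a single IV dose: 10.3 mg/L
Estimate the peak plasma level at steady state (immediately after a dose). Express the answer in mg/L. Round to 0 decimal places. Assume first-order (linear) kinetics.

k = ln2 / t½ = 0.693147 / 39.3 = 0.01764 h⁻¹
e^(−kτ) = e^(−0.01764 × 33.6) = 0.5528
Accumulation ratio R = 1 / (1 − e^(−kτ)) = 1 / (1 − 0.5528) = 2.236
Steady-state peak = C₀ × R = 10.3 × 2.236 = 23.03 mg/L

23 mg/L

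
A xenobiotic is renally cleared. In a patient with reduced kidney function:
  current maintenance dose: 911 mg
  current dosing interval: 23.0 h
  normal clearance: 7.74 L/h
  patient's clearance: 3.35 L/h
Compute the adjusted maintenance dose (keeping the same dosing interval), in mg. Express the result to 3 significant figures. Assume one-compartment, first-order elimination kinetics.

To keep the same average steady-state level, dosing rate must scale with clearance.
CL ratio = 3.35 / 7.74 = 0.4328
New dose (same interval) = 911 × 0.4328 = 394.3 mg

394 mg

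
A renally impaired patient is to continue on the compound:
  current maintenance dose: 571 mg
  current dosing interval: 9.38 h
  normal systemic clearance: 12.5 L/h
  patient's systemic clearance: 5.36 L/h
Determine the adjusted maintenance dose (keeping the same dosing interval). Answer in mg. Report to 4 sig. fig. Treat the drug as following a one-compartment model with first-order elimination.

To keep the same average steady-state level, dosing rate must scale with clearance.
CL ratio = 5.36 / 12.5 = 0.4288
New dose (same interval) = 571 × 0.4288 = 244.8 mg

244.8 mg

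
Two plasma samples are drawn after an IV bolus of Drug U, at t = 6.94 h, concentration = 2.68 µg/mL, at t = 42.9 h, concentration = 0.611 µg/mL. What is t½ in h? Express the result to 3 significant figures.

k = ln(C₁/C₂) / (t₂ − t₁) = ln(2.68/0.611) / (42.9 − 6.94)
  = 1.478 / 35.96 = 0.04110 h⁻¹
t½ = ln2 / k = 0.693147 / 0.04110 = 16.86 h

16.9 h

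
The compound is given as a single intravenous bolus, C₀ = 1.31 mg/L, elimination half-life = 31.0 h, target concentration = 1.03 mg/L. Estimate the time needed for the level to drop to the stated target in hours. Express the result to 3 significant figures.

10.8 h

k = ln2 / t½ = 0.693147 / 31.0 = 0.02236 h⁻¹
t = ln(C₀ / C) / k = ln(1.310 / 1.03) / 0.02236
  = ln(1.272) / 0.02236 = 0.2406 / 0.02236 = 10.76 h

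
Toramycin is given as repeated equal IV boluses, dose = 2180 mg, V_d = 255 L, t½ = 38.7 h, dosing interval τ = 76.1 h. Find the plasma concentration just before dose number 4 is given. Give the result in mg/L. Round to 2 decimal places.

2.89 mg/L

C₀ per dose = Dose / Vd = 2180 / 255 = 8.549 mg/L
k = ln2 / t½ = 0.693147 / 38.7 = 0.01791 h⁻¹
Fraction remaining after one interval: r = e^(−kτ) = e^(−0.01791 × 76.1) = 0.2559
Before dose 4, 3 doses have been given (aged 1τ, 2τ, 3τ).
C_trough = C₀ × (r + r² + … + r^3) = C₀ × r(1−r^3)/(1−r)
        = 8.549 × 0.2559 × (1 − 0.01676) / (1 − 0.2559) = 2.891 mg/L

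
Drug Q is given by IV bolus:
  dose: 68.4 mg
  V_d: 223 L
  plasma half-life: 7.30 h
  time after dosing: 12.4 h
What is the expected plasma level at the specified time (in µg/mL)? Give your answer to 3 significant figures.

0.0945 µg/mL

C₀ = Dose / Vd = 68.40 / 223 = 0.3067 mg/L
k = ln2 / t½ = 0.693147 / 7.30 = 0.09495 h⁻¹
C = C₀ · e^(−k·t) = 0.3067 × e^(−0.09495 × 12.4)
  = 0.3067 × 0.3081 = 0.09449 mg/L
(0.09449 mg/L = 0.09449 µg/mL)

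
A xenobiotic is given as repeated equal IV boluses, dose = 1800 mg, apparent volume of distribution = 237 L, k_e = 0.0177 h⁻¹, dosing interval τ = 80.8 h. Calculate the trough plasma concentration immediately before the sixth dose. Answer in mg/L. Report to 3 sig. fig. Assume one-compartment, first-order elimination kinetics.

2.39 mg/L

C₀ per dose = Dose / Vd = 1800 / 237 = 7.595 mg/L
Fraction remaining after one interval: r = e^(−kτ) = e^(−0.01770 × 80.8) = 0.2393
Before dose 6, 5 doses have been given (aged 1τ, 2τ, 3τ, 4τ, 5τ).
C_trough = C₀ × (r + r² + … + r^5) = C₀ × r(1−r^5)/(1−r)
        = 7.595 × 0.2393 × (1 − 0.0007847) / (1 − 0.2393) = 2.387 mg/L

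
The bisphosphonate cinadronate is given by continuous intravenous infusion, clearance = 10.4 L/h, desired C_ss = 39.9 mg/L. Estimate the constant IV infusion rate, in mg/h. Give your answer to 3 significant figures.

415 mg/h

At steady state, infusion rate R₀ = Css × CL = 39.9 × 10.40 = 415.0 mg/h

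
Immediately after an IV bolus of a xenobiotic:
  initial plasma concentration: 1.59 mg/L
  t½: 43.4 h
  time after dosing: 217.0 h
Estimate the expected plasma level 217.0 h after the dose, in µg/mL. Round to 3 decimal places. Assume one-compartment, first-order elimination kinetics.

0.050 µg/mL

k = ln2 / t½ = 0.693147 / 43.4 = 0.01597 h⁻¹
t / t½ = 217.0 / 43.4 = 5 half-lives
C = C₀ × (1/2)^5 = 1.590 × 0.03125 = 0.04969 mg/L
(0.04969 mg/L = 0.04969 µg/mL)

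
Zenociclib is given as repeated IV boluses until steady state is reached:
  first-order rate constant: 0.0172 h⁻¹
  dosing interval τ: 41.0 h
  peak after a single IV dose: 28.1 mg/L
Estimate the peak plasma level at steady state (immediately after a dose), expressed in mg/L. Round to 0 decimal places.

e^(−kτ) = e^(−0.01720 × 41.0) = 0.4940
Accumulation ratio R = 1 / (1 − e^(−kτ)) = 1 / (1 − 0.4940) = 1.976
Steady-state peak = C₀ × R = 28.1 × 1.976 = 55.53 mg/L

56 mg/L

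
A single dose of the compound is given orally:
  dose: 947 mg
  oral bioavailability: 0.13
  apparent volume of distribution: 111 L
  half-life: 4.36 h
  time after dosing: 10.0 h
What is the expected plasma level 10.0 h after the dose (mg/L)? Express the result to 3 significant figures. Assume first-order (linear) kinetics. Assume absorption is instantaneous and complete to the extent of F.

Amount reaching circulation = F × Dose = 0.13 × 947.0 = 123.1 mg
C₀ = F·Dose / Vd = 123.1 / 111 = 1.109 mg/L
k = ln2 / t½ = 0.693147 / 4.36 = 0.1590 h⁻¹
C = C₀ · e^(−k·t) = 1.109 × e^(−0.1590 × 10.0)
  = 1.109 × 0.2039 = 0.2261 mg/L

0.226 mg/L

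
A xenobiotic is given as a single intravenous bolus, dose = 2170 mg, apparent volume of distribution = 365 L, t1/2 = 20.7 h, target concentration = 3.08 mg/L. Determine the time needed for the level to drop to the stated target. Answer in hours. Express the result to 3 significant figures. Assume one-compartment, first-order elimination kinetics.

C₀ = Dose / Vd = 2170 / 365 = 5.945 mg/L
k = ln2 / t½ = 0.693147 / 20.7 = 0.03349 h⁻¹
t = ln(C₀ / C) / k = ln(5.945 / 3.08) / 0.03349
  = ln(1.930) / 0.03349 = 0.6575 / 0.03349 = 19.63 h

19.6 h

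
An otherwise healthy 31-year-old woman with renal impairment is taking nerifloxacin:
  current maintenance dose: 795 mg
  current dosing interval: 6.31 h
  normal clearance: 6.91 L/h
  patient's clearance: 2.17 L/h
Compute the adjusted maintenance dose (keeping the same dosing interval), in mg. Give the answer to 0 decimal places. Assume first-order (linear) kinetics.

To keep the same average steady-state level, dosing rate must scale with clearance.
CL ratio = 2.17 / 6.91 = 0.3140
New dose (same interval) = 795 × 0.3140 = 249.6 mg

250 mg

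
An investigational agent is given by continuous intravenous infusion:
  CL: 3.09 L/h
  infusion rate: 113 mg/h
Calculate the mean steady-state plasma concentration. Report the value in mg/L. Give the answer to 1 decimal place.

36.6 mg/L

At steady state Css = R₀ / CL = 113 / 3.090 = 36.57 mg/L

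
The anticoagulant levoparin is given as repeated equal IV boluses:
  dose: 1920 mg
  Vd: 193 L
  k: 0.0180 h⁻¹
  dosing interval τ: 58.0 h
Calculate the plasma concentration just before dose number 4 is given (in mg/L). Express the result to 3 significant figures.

C₀ per dose = Dose / Vd = 1920 / 193 = 9.948 mg/L
Fraction remaining after one interval: r = e^(−kτ) = e^(−0.01800 × 58.0) = 0.3520
Before dose 4, 3 doses have been given (aged 1τ, 2τ, 3τ).
C_trough = C₀ × (r + r² + … + r^3) = C₀ × r(1−r^3)/(1−r)
        = 9.948 × 0.3520 × (1 − 0.04361) / (1 − 0.3520) = 5.168 mg/L

5.17 mg/L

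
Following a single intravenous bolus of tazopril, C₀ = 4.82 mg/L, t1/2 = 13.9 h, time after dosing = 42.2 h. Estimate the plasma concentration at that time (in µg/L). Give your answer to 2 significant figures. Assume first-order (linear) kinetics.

k = ln2 / t½ = 0.693147 / 13.9 = 0.04987 h⁻¹
C = C₀ · e^(−k·t) = 4.820 × e^(−0.04987 × 42.2)
  = 4.820 × 0.1219 = 0.5876 mg/L
Convert: 0.5876 mg/L × 1000 = 587.6 µg/L

590 µg/L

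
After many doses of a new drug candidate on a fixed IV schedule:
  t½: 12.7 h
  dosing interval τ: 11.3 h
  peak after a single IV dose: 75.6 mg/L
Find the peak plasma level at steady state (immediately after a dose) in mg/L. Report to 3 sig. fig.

164 mg/L

k = ln2 / t½ = 0.693147 / 12.7 = 0.05458 h⁻¹
e^(−kτ) = e^(−0.05458 × 11.3) = 0.5397
Accumulation ratio R = 1 / (1 − e^(−kτ)) = 1 / (1 − 0.5397) = 2.172
Steady-state peak = C₀ × R = 75.6 × 2.172 = 164.2 mg/L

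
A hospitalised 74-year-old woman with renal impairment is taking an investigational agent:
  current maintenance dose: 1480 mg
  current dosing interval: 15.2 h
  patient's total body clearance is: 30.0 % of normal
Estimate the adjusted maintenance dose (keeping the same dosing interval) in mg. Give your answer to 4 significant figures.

To keep the same average steady-state level, dosing rate must scale with clearance.
CL ratio = 30.0 / 100 = 0.3000
New dose (same interval) = 1480 × 0.3000 = 444.0 mg

444.0 mg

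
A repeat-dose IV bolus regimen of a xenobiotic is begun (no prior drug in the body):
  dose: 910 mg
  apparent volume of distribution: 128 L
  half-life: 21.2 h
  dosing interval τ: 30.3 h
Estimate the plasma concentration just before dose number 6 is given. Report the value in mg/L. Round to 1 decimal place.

4.2 mg/L

C₀ per dose = Dose / Vd = 910 / 128 = 7.109 mg/L
k = ln2 / t½ = 0.693147 / 21.2 = 0.03270 h⁻¹
Fraction remaining after one interval: r = e^(−kτ) = e^(−0.03270 × 30.3) = 0.3713
Before dose 6, 5 doses have been given (aged 1τ, 2τ, 3τ, 4τ, 5τ).
C_trough = C₀ × (r + r² + … + r^5) = C₀ × r(1−r^5)/(1−r)
        = 7.109 × 0.3713 × (1 − 0.007057) / (1 − 0.3713) = 4.169 mg/L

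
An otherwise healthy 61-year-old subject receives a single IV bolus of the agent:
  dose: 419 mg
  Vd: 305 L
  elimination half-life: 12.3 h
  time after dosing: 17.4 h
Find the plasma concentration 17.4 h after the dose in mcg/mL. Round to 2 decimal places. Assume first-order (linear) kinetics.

0.52 mcg/mL

C₀ = Dose / Vd = 419.0 / 305 = 1.374 mg/L
k = ln2 / t½ = 0.693147 / 12.3 = 0.05635 h⁻¹
C = C₀ · e^(−k·t) = 1.374 × e^(−0.05635 × 17.4)
  = 1.374 × 0.3751 = 0.5154 mg/L
(0.5154 mg/L = 0.5154 mcg/mL)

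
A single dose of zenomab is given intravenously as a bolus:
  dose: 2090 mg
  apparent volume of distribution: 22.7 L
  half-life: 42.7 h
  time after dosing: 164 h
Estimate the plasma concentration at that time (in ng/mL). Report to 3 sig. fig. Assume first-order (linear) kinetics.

6430 ng/mL

C₀ = Dose / Vd = 2090 / 22.7 = 92.07 mg/L
k = ln2 / t½ = 0.693147 / 42.7 = 0.01623 h⁻¹
C = C₀ · e^(−k·t) = 92.07 × e^(−0.01623 × 164)
  = 92.07 × 0.06983 = 6.429 mg/L
Convert: 6.429 mg/L × 1000 = 6429 ng/mL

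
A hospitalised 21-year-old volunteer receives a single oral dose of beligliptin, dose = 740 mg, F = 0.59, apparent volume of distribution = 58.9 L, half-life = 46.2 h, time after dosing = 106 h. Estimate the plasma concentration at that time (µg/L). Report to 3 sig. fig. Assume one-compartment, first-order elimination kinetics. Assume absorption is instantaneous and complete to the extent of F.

1510 µg/L

Amount reaching circulation = F × Dose = 0.59 × 740.0 = 436.6 mg
C₀ = F·Dose / Vd = 436.6 / 58.9 = 7.413 mg/L
k = ln2 / t½ = 0.693147 / 46.2 = 0.01500 h⁻¹
C = C₀ · e^(−k·t) = 7.413 × e^(−0.01500 × 106)
  = 7.413 × 0.2039 = 1.512 mg/L
Convert: 1.512 mg/L × 1000 = 1512 µg/L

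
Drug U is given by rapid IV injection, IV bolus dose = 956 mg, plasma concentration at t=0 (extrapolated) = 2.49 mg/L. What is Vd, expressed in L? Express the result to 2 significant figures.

380 L

Vd = Dose / C₀ = 956.0 / 2.49 = 383.9 L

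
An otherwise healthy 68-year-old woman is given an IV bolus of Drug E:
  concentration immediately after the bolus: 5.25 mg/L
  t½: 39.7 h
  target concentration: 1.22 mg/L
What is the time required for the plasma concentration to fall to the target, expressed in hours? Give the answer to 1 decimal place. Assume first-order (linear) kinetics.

k = ln2 / t½ = 0.693147 / 39.7 = 0.01746 h⁻¹
t = ln(C₀ / C) / k = ln(5.250 / 1.22) / 0.01746
  = ln(4.303) / 0.01746 = 1.459 / 0.01746 = 83.56 h

83.6 h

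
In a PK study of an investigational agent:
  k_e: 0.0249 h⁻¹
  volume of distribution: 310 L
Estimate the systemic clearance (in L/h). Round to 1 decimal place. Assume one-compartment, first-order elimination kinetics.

CL = k × Vd = 0.0249 × 310 = 7.719 L/h

7.7 L/h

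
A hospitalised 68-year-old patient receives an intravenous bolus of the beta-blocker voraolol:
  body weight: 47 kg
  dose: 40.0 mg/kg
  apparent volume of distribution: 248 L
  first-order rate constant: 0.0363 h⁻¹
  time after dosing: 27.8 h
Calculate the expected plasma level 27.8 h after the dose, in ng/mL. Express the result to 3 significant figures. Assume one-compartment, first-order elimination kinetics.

2760 ng/mL

Total dose = 40.0 × 47 = 1880 mg
C₀ = Dose / Vd = 1880 / 248 = 7.581 mg/L
C = C₀ · e^(−k·t) = 7.581 × e^(−0.03630 × 27.8)
  = 7.581 × 0.3645 = 2.763 mg/L
Convert: 2.763 mg/L × 1000 = 2763 ng/mL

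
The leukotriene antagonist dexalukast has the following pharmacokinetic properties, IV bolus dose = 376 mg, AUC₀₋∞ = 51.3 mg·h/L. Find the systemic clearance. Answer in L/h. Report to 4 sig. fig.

7.329 L/h

CL = Dose / AUC = 376 / 51.3 = 7.329 L/h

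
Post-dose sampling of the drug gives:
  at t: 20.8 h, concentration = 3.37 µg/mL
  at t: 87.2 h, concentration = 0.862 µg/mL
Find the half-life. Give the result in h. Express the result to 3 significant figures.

33.8 h

k = ln(C₁/C₂) / (t₂ − t₁) = ln(3.37/0.862) / (87.2 − 20.8)
  = 1.363 / 66.40 = 0.02053 h⁻¹
t½ = ln2 / k = 0.693147 / 0.02053 = 33.76 h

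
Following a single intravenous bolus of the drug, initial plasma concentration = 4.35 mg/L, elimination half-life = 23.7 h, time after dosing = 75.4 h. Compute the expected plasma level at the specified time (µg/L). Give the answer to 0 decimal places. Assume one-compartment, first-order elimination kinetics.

479 µg/L

k = ln2 / t½ = 0.693147 / 23.7 = 0.02925 h⁻¹
C = C₀ · e^(−k·t) = 4.350 × e^(−0.02925 × 75.4)
  = 4.350 × 0.1102 = 0.4794 mg/L
Convert: 0.4794 mg/L × 1000 = 479.4 µg/L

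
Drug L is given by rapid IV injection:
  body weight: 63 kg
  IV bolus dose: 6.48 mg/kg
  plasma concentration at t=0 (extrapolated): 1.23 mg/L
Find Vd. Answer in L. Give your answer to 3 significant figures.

Dose = 6.48 × 63 = 408.2 mg
Vd = Dose / C₀ = 408.2 / 1.23 = 331.9 L

332 L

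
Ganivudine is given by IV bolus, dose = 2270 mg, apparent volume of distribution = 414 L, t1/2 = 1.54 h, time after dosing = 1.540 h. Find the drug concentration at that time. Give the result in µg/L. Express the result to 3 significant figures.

C₀ = Dose / Vd = 2270 / 414 = 5.483 mg/L
k = ln2 / t½ = 0.693147 / 1.54 = 0.4501 h⁻¹
t / t½ = 1.540 / 1.54 = 1 half-lives
C = C₀ × (1/2)^1 = 5.483 × 0.5000 = 2.742 mg/L
Convert: 2.742 mg/L × 1000 = 2742 µg/L

2740 µg/L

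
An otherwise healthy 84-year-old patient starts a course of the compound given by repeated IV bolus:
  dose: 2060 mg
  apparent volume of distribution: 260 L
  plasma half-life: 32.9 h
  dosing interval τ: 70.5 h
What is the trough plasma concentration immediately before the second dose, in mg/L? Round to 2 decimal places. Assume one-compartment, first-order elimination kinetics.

C₀ per dose = Dose / Vd = 2060 / 260 = 7.923 mg/L
k = ln2 / t½ = 0.693147 / 32.9 = 0.02107 h⁻¹
Fraction remaining after one interval: r = e^(−kτ) = e^(−0.02107 × 70.5) = 0.2264
Before dose 2, 1 dose has been given (aged 1τ).
C_trough = C₀ × r = 7.923 × 0.2264 = 1.794 mg/L

1.79 mg/L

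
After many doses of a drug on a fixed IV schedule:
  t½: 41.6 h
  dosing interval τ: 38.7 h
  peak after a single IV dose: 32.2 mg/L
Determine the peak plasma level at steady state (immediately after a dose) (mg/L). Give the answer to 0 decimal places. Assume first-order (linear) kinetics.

68 mg/L

k = ln2 / t½ = 0.693147 / 41.6 = 0.01666 h⁻¹
e^(−kτ) = e^(−0.01666 × 38.7) = 0.5248
Accumulation ratio R = 1 / (1 − e^(−kτ)) = 1 / (1 − 0.5248) = 2.104
Steady-state peak = C₀ × R = 32.2 × 2.104 = 67.75 mg/L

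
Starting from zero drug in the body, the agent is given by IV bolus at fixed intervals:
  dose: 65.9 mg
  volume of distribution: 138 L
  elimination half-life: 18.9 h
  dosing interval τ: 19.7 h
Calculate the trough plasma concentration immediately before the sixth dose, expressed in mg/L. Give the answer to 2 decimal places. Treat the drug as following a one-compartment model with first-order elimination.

0.44 mg/L

C₀ per dose = Dose / Vd = 65.9 / 138 = 0.4775 mg/L
k = ln2 / t½ = 0.693147 / 18.9 = 0.03667 h⁻¹
Fraction remaining after one interval: r = e^(−kτ) = e^(−0.03667 × 19.7) = 0.4856
Before dose 6, 5 doses have been given (aged 1τ, 2τ, 3τ, 4τ, 5τ).
C_trough = C₀ × (r + r² + … + r^5) = C₀ × r(1−r^5)/(1−r)
        = 0.4775 × 0.4856 × (1 − 0.02700) / (1 − 0.4856) = 0.4386 mg/L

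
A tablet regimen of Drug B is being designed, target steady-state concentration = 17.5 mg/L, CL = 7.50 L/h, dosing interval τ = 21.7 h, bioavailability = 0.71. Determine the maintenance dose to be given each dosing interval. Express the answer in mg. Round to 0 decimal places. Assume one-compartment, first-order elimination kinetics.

4011 mg

At steady state, F × (Dose/τ) = Css × CL.
Dose = Css × CL × τ / F = 17.5 × 7.500 × 21.7 / 0.71 = 4011 mg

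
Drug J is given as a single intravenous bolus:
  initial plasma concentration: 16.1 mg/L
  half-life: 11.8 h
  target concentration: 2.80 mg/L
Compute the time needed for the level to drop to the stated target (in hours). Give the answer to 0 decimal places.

30 h

k = ln2 / t½ = 0.693147 / 11.8 = 0.05874 h⁻¹
t = ln(C₀ / C) / k = ln(16.10 / 2.80) / 0.05874
  = ln(5.750) / 0.05874 = 1.749 / 0.05874 = 29.78 h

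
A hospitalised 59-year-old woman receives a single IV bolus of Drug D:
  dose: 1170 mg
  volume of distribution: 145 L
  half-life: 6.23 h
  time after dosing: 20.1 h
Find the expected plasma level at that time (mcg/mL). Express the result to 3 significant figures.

0.862 mcg/mL

C₀ = Dose / Vd = 1170 / 145 = 8.069 mg/L
k = ln2 / t½ = 0.693147 / 6.23 = 0.1113 h⁻¹
C = C₀ · e^(−k·t) = 8.069 × e^(−0.1113 × 20.1)
  = 8.069 × 0.1068 = 0.8618 mg/L
(0.8618 mg/L = 0.8618 mcg/mL)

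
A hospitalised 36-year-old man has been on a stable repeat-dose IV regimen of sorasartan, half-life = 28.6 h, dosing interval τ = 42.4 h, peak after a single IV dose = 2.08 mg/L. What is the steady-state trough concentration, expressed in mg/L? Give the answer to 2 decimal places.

k = ln2 / t½ = 0.693147 / 28.6 = 0.02424 h⁻¹
e^(−kτ) = e^(−0.02424 × 42.4) = 0.3578
Accumulation ratio R = 1 / (1 − e^(−kτ)) = 1 / (1 − 0.3578) = 1.557
Steady-state trough = C₀ × R × e^(−kτ) = 2.08 × 1.557 × 0.3578 = 1.159 mg/L

1.16 mg/L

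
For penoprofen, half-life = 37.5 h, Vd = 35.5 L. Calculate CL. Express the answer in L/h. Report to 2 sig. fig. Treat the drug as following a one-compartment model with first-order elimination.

k = ln2 / t½ = 0.693147 / 37.5 = 0.01848 h⁻¹
CL = k × Vd = 0.01848 × 35.5 = 0.6560 L/h

0.66 L/h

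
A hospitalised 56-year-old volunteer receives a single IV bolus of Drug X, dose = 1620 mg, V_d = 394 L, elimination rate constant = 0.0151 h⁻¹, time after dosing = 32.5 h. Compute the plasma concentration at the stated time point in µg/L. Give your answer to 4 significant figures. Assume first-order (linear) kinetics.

C₀ = Dose / Vd = 1620 / 394 = 4.112 mg/L
C = C₀ · e^(−k·t) = 4.112 × e^(−0.01510 × 32.5)
  = 4.112 × 0.6122 = 2.517 mg/L
Convert: 2.517 mg/L × 1000 = 2517 µg/L

2517 µg/L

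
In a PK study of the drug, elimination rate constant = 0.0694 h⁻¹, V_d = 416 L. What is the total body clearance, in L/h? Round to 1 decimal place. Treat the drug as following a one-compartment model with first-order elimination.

28.9 L/h

CL = k × Vd = 0.0694 × 416 = 28.87 L/h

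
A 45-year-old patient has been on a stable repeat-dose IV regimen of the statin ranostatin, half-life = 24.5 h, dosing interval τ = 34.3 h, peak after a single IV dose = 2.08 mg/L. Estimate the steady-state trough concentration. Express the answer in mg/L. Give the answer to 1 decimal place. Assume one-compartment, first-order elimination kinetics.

k = ln2 / t½ = 0.693147 / 24.5 = 0.02829 h⁻¹
e^(−kτ) = e^(−0.02829 × 34.3) = 0.3790
Accumulation ratio R = 1 / (1 − e^(−kτ)) = 1 / (1 − 0.3790) = 1.610
Steady-state trough = C₀ × R × e^(−kτ) = 2.08 × 1.610 × 0.3790 = 1.269 mg/L

1.3 mg/L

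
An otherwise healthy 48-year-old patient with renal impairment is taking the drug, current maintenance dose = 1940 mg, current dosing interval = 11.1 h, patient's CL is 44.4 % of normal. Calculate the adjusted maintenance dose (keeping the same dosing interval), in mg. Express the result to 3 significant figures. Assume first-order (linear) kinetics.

861 mg

To keep the same average steady-state level, dosing rate must scale with clearance.
CL ratio = 44.4 / 100 = 0.4440
New dose (same interval) = 1940 × 0.4440 = 861.4 mg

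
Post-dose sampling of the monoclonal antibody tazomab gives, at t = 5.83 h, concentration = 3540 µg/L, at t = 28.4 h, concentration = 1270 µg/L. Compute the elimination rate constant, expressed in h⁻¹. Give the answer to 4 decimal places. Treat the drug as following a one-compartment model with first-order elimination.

k = ln(C₁/C₂) / (t₂ − t₁) = ln(3540/1270) / (28.4 − 5.83)
  = 1.025 / 22.57 = 0.04541 h⁻¹

0.0454 h⁻¹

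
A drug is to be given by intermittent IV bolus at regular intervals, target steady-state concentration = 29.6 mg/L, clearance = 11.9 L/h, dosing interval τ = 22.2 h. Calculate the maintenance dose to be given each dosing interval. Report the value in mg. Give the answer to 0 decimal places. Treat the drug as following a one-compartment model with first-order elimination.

At steady state, Dose/τ = Css × CL.
Dose = Css × CL × τ = 29.6 × 11.90 × 22.2 = 7820 mg

7820 mg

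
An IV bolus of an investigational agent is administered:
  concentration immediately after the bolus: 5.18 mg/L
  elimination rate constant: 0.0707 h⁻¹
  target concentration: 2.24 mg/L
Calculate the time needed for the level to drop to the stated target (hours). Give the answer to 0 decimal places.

t = ln(C₀ / C) / k = ln(5.180 / 2.24) / 0.07070
  = ln(2.313) / 0.07070 = 0.8385 / 0.07070 = 11.86 h

12 h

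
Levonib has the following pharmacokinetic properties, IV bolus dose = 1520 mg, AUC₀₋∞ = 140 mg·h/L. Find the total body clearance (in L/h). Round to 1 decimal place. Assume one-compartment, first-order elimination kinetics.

CL = Dose / AUC = 1520 / 140 = 10.86 L/h

10.9 L/h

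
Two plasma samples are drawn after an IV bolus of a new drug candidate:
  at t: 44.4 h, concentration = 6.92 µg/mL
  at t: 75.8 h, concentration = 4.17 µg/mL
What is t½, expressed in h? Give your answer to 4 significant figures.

k = ln(C₁/C₂) / (t₂ − t₁) = ln(6.92/4.17) / (75.8 − 44.4)
  = 0.5065 / 31.40 = 0.01613 h⁻¹
t½ = ln2 / k = 0.693147 / 0.01613 = 42.97 h

42.97 h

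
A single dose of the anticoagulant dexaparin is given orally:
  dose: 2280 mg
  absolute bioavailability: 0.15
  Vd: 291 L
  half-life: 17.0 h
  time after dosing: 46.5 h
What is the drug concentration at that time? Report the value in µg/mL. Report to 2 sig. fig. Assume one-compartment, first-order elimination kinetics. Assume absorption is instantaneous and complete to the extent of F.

Amount reaching circulation = F × Dose = 0.15 × 2280 = 342.0 mg
C₀ = F·Dose / Vd = 342.0 / 291 = 1.175 mg/L
k = ln2 / t½ = 0.693147 / 17.0 = 0.04077 h⁻¹
C = C₀ · e^(−k·t) = 1.175 × e^(−0.04077 × 46.5)
  = 1.175 × 0.1502 = 0.1765 mg/L
(0.1765 mg/L = 0.1765 µg/mL)

0.18 µg/mL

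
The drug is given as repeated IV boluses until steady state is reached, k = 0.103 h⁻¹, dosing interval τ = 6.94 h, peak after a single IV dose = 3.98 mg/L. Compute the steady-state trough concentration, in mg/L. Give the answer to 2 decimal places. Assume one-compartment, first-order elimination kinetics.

3.81 mg/L

e^(−kτ) = e^(−0.1030 × 6.94) = 0.4893
Accumulation ratio R = 1 / (1 − e^(−kτ)) = 1 / (1 − 0.4893) = 1.958
Steady-state trough = C₀ × R × e^(−kτ) = 3.98 × 1.958 × 0.4893 = 3.813 mg/L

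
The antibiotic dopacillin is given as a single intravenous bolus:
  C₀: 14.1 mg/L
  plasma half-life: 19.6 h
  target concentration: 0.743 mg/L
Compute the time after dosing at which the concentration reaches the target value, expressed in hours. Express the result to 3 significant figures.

k = ln2 / t½ = 0.693147 / 19.6 = 0.03536 h⁻¹
t = ln(C₀ / C) / k = ln(14.10 / 0.743) / 0.03536
  = ln(18.98) / 0.03536 = 2.943 / 0.03536 = 83.23 h

83.2 h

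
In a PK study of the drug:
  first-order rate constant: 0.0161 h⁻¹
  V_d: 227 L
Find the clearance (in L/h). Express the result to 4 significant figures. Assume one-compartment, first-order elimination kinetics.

3.655 L/h

CL = k × Vd = 0.0161 × 227 = 3.655 L/h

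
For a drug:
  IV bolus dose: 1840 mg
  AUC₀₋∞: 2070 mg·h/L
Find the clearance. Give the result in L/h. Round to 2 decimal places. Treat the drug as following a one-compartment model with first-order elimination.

CL = Dose / AUC = 1840 / 2070 = 0.8889 L/h

0.89 L/h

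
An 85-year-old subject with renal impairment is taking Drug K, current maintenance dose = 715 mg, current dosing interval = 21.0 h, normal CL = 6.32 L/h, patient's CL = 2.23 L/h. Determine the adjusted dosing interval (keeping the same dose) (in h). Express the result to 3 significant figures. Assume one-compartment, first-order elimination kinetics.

To keep the same average steady-state level, dosing rate must scale with clearance.
CL ratio = 2.23 / 6.32 = 0.3528
New interval (same dose) = 21.0 / 0.3528 = 59.52 h

59.5 h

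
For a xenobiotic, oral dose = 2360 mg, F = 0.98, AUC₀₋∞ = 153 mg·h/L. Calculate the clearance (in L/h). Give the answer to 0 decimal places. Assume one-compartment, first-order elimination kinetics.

CL = F·Dose / AUC = 0.98 × 2360 / 153 = 15.12 L/h

15 L/h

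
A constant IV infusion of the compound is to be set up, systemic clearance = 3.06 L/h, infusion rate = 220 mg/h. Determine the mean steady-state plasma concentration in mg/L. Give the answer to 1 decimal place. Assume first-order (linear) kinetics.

71.9 mg/L

At steady state Css = R₀ / CL = 220 / 3.060 = 71.90 mg/L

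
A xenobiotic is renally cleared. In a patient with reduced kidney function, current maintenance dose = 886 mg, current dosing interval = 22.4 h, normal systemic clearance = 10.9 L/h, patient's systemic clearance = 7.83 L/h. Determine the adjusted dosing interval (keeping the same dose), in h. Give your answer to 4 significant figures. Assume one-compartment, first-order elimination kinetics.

To keep the same average steady-state level, dosing rate must scale with clearance.
CL ratio = 7.83 / 10.9 = 0.7183
New interval (same dose) = 22.4 / 0.7183 = 31.18 h

31.18 h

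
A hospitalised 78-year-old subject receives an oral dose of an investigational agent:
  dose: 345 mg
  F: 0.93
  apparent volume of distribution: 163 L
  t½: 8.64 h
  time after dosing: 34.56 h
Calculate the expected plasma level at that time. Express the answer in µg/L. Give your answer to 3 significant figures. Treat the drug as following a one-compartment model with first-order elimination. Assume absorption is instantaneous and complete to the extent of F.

Amount reaching circulation = F × Dose = 0.93 × 345.0 = 320.9 mg
C₀ = F·Dose / Vd = 320.9 / 163 = 1.969 mg/L
k = ln2 / t½ = 0.693147 / 8.64 = 0.08023 h⁻¹
t / t½ = 34.56 / 8.64 = 4 half-lives
C = C₀ × (1/2)^4 = 1.969 × 0.06250 = 0.1231 mg/L
Convert: 0.1231 mg/L × 1000 = 123.1 µg/L

123 µg/L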